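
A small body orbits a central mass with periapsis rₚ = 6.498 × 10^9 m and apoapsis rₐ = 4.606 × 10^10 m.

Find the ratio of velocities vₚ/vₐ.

Conservation of angular momentum gives rₚvₚ = rₐvₐ, so vₚ/vₐ = rₐ/rₚ.
vₚ/vₐ = 4.606e+10 / 6.498e+09 ≈ 7.088.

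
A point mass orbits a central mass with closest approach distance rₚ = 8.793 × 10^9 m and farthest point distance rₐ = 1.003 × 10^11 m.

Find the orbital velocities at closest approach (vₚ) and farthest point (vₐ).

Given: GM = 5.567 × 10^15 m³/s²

Use the vis-viva equation v² = GM(2/r − 1/a) with a = (rₚ + rₐ)/2 = (8.793e+09 + 1.003e+11)/2 = 5.45465e+10 m.
vₚ = √(GM · (2/rₚ − 1/a)) = √(5.567e+15 · (2/8.793e+09 − 1/5.45465e+10)) m/s ≈ 1079 m/s = 1.079 km/s.
vₐ = √(GM · (2/rₐ − 1/a)) = √(5.567e+15 · (2/1.003e+11 − 1/5.45465e+10)) m/s ≈ 94.59 m/s = 94.59 m/s.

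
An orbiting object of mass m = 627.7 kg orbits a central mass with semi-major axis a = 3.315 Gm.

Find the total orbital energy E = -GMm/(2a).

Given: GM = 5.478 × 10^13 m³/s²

Convert to SI: a = 3.315 Gm = 3.315e+09 m.
E = −GMm / (2a).
E = −5.478e+13 · 627.7 / (2 · 3.315e+09) J ≈ -5.186e+06 J = -5.186 MJ.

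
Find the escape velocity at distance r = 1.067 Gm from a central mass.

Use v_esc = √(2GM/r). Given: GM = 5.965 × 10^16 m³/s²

Convert to SI: r = 1.067 Gm = 1.067e+09 m.
Escape velocity comes from setting total energy to zero: ½v² − GM/r = 0 ⇒ v_esc = √(2GM / r).
v_esc = √(2 · 5.965e+16 / 1.067e+09) m/s ≈ 1.057e+04 m/s = 10.57 km/s.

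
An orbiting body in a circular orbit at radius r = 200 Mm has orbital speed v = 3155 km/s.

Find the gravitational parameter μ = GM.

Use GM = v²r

Convert to SI: r = 200 Mm = 2e+08 m; v = 3155 km/s = 3.155e+06 m/s.
For a circular orbit v² = GM/r, so GM = v² · r.
GM = (3.155e+06)² · 2e+08 m³/s² ≈ 1.991e+21 m³/s² = 1.991 × 10^21 m³/s².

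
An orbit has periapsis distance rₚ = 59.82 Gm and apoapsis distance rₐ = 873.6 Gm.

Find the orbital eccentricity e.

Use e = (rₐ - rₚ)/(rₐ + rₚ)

Convert to SI: rₚ = 59.82 Gm = 5.982e+10 m; rₐ = 873.6 Gm = 8.736e+11 m.
e = (rₐ − rₚ) / (rₐ + rₚ).
e = (8.736e+11 − 5.982e+10) / (8.736e+11 + 5.982e+10) = 8.1378e+11 / 9.3342e+11 ≈ 0.8718.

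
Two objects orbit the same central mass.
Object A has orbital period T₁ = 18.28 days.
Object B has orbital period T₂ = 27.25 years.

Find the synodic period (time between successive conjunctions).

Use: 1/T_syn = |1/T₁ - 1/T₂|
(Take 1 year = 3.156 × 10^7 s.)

Convert to SI: T₁ = 18.28 days = 1.57939e+06 s; T₂ = 27.25 years = 8.6001e+08 s.
T_syn = |T₁ · T₂ / (T₁ − T₂)|.
T_syn = |1.57939e+06 · 8.6001e+08 / (1.57939e+06 − 8.6001e+08)| s ≈ 1.582e+06 s = 18.31 days.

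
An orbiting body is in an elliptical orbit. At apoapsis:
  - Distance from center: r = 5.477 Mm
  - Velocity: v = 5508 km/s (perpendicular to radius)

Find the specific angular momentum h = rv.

Convert to SI: r = 5.477 Mm = 5.477e+06 m; v = 5508 km/s = 5.508e+06 m/s.
With v perpendicular to r, h = r · v.
h = 5.477e+06 · 5.508e+06 m²/s ≈ 3.017e+13 m²/s.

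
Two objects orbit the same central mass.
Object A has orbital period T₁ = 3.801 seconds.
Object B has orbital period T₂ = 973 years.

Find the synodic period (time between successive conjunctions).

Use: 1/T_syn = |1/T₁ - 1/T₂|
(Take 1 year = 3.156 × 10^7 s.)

Convert to SI: T₂ = 973 years = 3.07079e+10 s.
T_syn = |T₁ · T₂ / (T₁ − T₂)|.
T_syn = |3.801 · 3.07079e+10 / (3.801 − 3.07079e+10)| s ≈ 3.801 s = 3.801 seconds.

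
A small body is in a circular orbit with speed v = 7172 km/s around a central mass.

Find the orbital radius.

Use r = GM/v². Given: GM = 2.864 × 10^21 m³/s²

Convert to SI: v = 7172 km/s = 7.172e+06 m/s.
For a circular orbit, v² = GM / r, so r = GM / v².
r = 2.864e+21 / (7.172e+06)² m ≈ 5.568e+07 m = 55.68 Mm.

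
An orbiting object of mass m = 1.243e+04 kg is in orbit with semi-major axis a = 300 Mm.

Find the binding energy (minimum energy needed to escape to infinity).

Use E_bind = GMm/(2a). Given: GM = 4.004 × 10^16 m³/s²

Convert to SI: a = 300 Mm = 3e+08 m.
Total orbital energy is E = −GMm/(2a); binding energy is E_bind = −E = GMm/(2a).
E_bind = 4.004e+16 · 1.243e+04 / (2 · 3e+08) J ≈ 8.295e+11 J = 829.5 GJ.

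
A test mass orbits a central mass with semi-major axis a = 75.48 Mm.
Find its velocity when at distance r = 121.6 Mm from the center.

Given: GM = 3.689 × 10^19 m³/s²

Convert to SI: a = 75.48 Mm = 7.548e+07 m; r = 121.6 Mm = 1.216e+08 m.
Vis-viva: v = √(GM · (2/r − 1/a)).
2/r − 1/a = 2/1.216e+08 − 1/7.548e+07 = 3.19883e-09 m⁻¹.
v = √(3.689e+19 · 3.19883e-09) m/s ≈ 3.435e+05 m/s = 343.5 km/s.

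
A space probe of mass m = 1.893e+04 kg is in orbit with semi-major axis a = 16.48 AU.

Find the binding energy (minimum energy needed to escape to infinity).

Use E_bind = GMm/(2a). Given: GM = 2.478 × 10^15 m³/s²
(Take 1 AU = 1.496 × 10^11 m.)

Convert to SI: a = 16.48 AU = 2.46541e+12 m.
Total orbital energy is E = −GMm/(2a); binding energy is E_bind = −E = GMm/(2a).
E_bind = 2.478e+15 · 1.893e+04 / (2 · 2.46541e+12) J ≈ 9.513e+06 J = 9.513 MJ.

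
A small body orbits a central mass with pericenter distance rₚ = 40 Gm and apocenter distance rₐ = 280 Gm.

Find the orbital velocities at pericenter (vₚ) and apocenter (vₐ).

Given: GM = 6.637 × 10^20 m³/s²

Convert to SI: rₚ = 40 Gm = 4e+10 m; rₐ = 280 Gm = 2.8e+11 m.
Use the vis-viva equation v² = GM(2/r − 1/a) with a = (rₚ + rₐ)/2 = (4e+10 + 2.8e+11)/2 = 1.6e+11 m.
vₚ = √(GM · (2/rₚ − 1/a)) = √(6.637e+20 · (2/4e+10 − 1/1.6e+11)) m/s ≈ 1.704e+05 m/s = 170.4 km/s.
vₐ = √(GM · (2/rₐ − 1/a)) = √(6.637e+20 · (2/2.8e+11 − 1/1.6e+11)) m/s ≈ 2.434e+04 m/s = 24.34 km/s.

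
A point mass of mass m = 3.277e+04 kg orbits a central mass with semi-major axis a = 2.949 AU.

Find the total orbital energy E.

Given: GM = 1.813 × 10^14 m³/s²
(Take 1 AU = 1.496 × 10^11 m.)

Convert to SI: a = 2.949 AU = 4.4117e+11 m.
E = −GMm / (2a).
E = −1.813e+14 · 3.277e+04 / (2 · 4.4117e+11) J ≈ -6.733e+06 J = -6.733 MJ.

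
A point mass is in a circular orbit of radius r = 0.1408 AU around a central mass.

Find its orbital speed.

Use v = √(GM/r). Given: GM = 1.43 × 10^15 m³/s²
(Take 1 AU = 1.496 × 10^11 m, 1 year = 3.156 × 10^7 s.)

Convert to SI: r = 0.1408 AU = 2.10637e+10 m.
For a circular orbit, gravity supplies the centripetal force, so v = √(GM / r).
v = √(1.43e+15 / 2.10637e+10) m/s ≈ 260.6 m/s = 0.05497 AU/year.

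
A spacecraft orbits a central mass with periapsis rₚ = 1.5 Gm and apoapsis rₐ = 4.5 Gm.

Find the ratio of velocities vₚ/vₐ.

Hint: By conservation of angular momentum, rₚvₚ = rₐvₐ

Convert to SI: rₚ = 1.5 Gm = 1.5e+09 m; rₐ = 4.5 Gm = 4.5e+09 m.
Conservation of angular momentum gives rₚvₚ = rₐvₐ, so vₚ/vₐ = rₐ/rₚ.
vₚ/vₐ = 4.5e+09 / 1.5e+09 ≈ 3.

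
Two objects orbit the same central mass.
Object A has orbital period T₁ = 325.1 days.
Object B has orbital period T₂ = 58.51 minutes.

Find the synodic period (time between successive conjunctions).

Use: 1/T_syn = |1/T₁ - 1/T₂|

Convert to SI: T₁ = 325.1 days = 2.80886e+07 s; T₂ = 58.51 minutes = 3510.6 s.
T_syn = |T₁ · T₂ / (T₁ − T₂)|.
T_syn = |2.80886e+07 · 3510.6 / (2.80886e+07 − 3510.6)| s ≈ 3511 s = 58.52 minutes.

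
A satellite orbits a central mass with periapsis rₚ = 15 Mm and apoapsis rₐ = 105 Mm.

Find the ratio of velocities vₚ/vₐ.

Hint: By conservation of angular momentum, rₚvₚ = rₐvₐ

Convert to SI: rₚ = 15 Mm = 1.5e+07 m; rₐ = 105 Mm = 1.05e+08 m.
Conservation of angular momentum gives rₚvₚ = rₐvₐ, so vₚ/vₐ = rₐ/rₚ.
vₚ/vₐ = 1.05e+08 / 1.5e+07 ≈ 7.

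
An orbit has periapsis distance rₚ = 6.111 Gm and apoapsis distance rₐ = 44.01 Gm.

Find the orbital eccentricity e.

Convert to SI: rₚ = 6.111 Gm = 6.111e+09 m; rₐ = 44.01 Gm = 4.401e+10 m.
e = (rₐ − rₚ) / (rₐ + rₚ).
e = (4.401e+10 − 6.111e+09) / (4.401e+10 + 6.111e+09) = 3.7899e+10 / 5.0121e+10 ≈ 0.7562.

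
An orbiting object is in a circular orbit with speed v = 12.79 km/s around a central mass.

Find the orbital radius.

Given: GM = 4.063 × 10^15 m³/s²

Convert to SI: v = 12.79 km/s = 12790 m/s.
For a circular orbit, v² = GM / r, so r = GM / v².
r = 4.063e+15 / (12790)² m ≈ 2.484e+07 m = 24.84 Mm.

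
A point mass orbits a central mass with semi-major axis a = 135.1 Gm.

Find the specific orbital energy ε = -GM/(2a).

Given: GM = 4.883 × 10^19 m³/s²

Convert to SI: a = 135.1 Gm = 1.351e+11 m.
ε = −GM / (2a).
ε = −4.883e+19 / (2 · 1.351e+11) J/kg ≈ -1.807e+08 J/kg = -180.7 MJ/kg.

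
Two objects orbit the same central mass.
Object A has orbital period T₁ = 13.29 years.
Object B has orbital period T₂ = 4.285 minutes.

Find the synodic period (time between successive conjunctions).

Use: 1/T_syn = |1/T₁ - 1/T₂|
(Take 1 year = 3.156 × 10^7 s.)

Convert to SI: T₁ = 13.29 years = 4.19432e+08 s; T₂ = 4.285 minutes = 257.1 s.
T_syn = |T₁ · T₂ / (T₁ − T₂)|.
T_syn = |4.19432e+08 · 257.1 / (4.19432e+08 − 257.1)| s ≈ 257.1 s = 4.285 minutes.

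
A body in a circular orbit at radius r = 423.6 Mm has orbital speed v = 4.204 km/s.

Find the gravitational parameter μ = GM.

Convert to SI: r = 423.6 Mm = 4.236e+08 m; v = 4.204 km/s = 4204 m/s.
For a circular orbit v² = GM/r, so GM = v² · r.
GM = (4204)² · 4.236e+08 m³/s² ≈ 7.487e+15 m³/s² = 7.487 × 10^15 m³/s².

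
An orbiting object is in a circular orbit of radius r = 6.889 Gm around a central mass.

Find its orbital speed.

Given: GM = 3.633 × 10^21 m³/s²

Convert to SI: r = 6.889 Gm = 6.889e+09 m.
For a circular orbit, gravity supplies the centripetal force, so v = √(GM / r).
v = √(3.633e+21 / 6.889e+09) m/s ≈ 7.262e+05 m/s = 726.2 km/s.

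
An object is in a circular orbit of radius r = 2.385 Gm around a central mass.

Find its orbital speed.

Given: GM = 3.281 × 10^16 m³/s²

Convert to SI: r = 2.385 Gm = 2.385e+09 m.
For a circular orbit, gravity supplies the centripetal force, so v = √(GM / r).
v = √(3.281e+16 / 2.385e+09) m/s ≈ 3709 m/s = 3.709 km/s.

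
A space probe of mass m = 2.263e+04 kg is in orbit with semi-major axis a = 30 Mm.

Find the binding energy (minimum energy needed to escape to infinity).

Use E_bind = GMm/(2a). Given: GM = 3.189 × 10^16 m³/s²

Convert to SI: a = 30 Mm = 3e+07 m.
Total orbital energy is E = −GMm/(2a); binding energy is E_bind = −E = GMm/(2a).
E_bind = 3.189e+16 · 2.263e+04 / (2 · 3e+07) J ≈ 1.203e+13 J = 12.03 TJ.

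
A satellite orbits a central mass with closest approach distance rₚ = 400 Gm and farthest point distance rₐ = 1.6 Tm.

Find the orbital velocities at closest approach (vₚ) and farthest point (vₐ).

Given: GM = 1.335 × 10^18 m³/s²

Convert to SI: rₚ = 400 Gm = 4e+11 m; rₐ = 1.6 Tm = 1.6e+12 m.
Use the vis-viva equation v² = GM(2/r − 1/a) with a = (rₚ + rₐ)/2 = (4e+11 + 1.6e+12)/2 = 1e+12 m.
vₚ = √(GM · (2/rₚ − 1/a)) = √(1.335e+18 · (2/4e+11 − 1/1e+12)) m/s ≈ 2311 m/s = 2.311 km/s.
vₐ = √(GM · (2/rₐ − 1/a)) = √(1.335e+18 · (2/1.6e+12 − 1/1e+12)) m/s ≈ 577.7 m/s = 577.7 m/s.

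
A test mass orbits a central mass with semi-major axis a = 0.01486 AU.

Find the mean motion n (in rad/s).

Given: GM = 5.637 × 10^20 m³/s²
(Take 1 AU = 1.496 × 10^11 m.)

Convert to SI: a = 0.01486 AU = 2.22306e+09 m.
n = √(GM / a³).
n = √(5.637e+20 / (2.22306e+09)³) rad/s ≈ 0.0002265 rad/s.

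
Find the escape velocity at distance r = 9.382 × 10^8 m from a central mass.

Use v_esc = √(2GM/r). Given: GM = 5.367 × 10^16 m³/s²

Escape velocity comes from setting total energy to zero: ½v² − GM/r = 0 ⇒ v_esc = √(2GM / r).
v_esc = √(2 · 5.367e+16 / 9.382e+08) m/s ≈ 1.07e+04 m/s = 10.7 km/s.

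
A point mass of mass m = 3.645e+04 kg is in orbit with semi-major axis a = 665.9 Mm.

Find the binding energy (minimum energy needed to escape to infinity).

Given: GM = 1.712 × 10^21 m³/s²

Convert to SI: a = 665.9 Mm = 6.659e+08 m.
Total orbital energy is E = −GMm/(2a); binding energy is E_bind = −E = GMm/(2a).
E_bind = 1.712e+21 · 3.645e+04 / (2 · 6.659e+08) J ≈ 4.686e+16 J = 46.86 PJ.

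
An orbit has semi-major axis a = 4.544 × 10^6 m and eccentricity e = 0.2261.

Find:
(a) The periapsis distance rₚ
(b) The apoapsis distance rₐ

(a) rₚ = a(1 − e) = 4.544e+06 · (1 − 0.2261) = 4.544e+06 · 0.7739 ≈ 3.517e+06 m = 3.517 × 10^6 m.
(b) rₐ = a(1 + e) = 4.544e+06 · (1 + 0.2261) = 4.544e+06 · 1.2261 ≈ 5.571e+06 m = 5.571 × 10^6 m.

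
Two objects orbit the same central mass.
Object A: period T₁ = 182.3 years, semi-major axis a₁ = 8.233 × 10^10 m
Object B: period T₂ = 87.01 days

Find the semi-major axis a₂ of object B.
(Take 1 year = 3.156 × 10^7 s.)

Convert to SI: T₁ = 182.3 years = 5.75339e+09 s; T₂ = 87.01 days = 7.51766e+06 s.
Kepler's third law: (T₁/T₂)² = (a₁/a₂)³ ⇒ a₂ = a₁ · (T₂/T₁)^(2/3).
T₂/T₁ = 7.51766e+06 / 5.75339e+09 = 0.00130665.
a₂ = 8.233e+10 · (0.00130665)^(2/3) m ≈ 9.84e+08 m = 9.84 × 10^8 m.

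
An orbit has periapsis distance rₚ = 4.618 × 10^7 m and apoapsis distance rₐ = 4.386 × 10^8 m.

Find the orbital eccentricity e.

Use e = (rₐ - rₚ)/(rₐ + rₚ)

e = (rₐ − rₚ) / (rₐ + rₚ).
e = (4.386e+08 − 4.618e+07) / (4.386e+08 + 4.618e+07) = 3.9242e+08 / 4.8478e+08 ≈ 0.8095.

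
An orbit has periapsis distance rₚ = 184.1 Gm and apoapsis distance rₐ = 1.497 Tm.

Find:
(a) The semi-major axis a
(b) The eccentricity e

Convert to SI: rₚ = 184.1 Gm = 1.841e+11 m; rₐ = 1.497 Tm = 1.497e+12 m.
(a) a = (rₚ + rₐ) / 2 = (1.841e+11 + 1.497e+12) / 2 ≈ 8.406e+11 m = 840.5 Gm.
(b) e = (rₐ − rₚ) / (rₐ + rₚ) = (1.497e+12 − 1.841e+11) / (1.497e+12 + 1.841e+11) ≈ 0.781.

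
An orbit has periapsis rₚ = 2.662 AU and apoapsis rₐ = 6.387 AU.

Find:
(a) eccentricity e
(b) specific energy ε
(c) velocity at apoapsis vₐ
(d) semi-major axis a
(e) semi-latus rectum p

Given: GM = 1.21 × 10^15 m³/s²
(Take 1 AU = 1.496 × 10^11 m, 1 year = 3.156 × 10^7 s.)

Convert to SI: rₚ = 2.662 AU = 3.98235e+11 m; rₐ = 6.387 AU = 9.55495e+11 m.
(a) e = (rₐ − rₚ)/(rₐ + rₚ) = (9.55495e+11 − 3.98235e+11)/(9.55495e+11 + 3.98235e+11) ≈ 0.4116
(b) With a = (rₚ + rₐ)/2 = 6.76865e+11 m, ε = −GM/(2a) = −1.21e+15/(2 · 6.76865e+11) J/kg ≈ -893.8 J/kg
(c) With a = (rₚ + rₐ)/2 = 6.76865e+11 m, vₐ = √(GM (2/rₐ − 1/a)) = √(1.21e+15 · (2/9.55495e+11 − 1/6.76865e+11)) m/s ≈ 27.3 m/s
(d) a = (rₚ + rₐ)/2 = (3.98235e+11 + 9.55495e+11)/2 ≈ 6.769e+11 m
(e) From a = (rₚ + rₐ)/2 = 6.76865e+11 m and e = (rₐ − rₚ)/(rₐ + rₚ) = 0.411648, p = a(1 − e²) = 6.76865e+11 · (1 − (0.411648)²) ≈ 5.622e+11 m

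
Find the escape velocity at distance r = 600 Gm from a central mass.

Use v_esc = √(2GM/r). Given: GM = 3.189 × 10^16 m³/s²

Convert to SI: r = 600 Gm = 6e+11 m.
Escape velocity comes from setting total energy to zero: ½v² − GM/r = 0 ⇒ v_esc = √(2GM / r).
v_esc = √(2 · 3.189e+16 / 6e+11) m/s ≈ 326 m/s = 326 m/s.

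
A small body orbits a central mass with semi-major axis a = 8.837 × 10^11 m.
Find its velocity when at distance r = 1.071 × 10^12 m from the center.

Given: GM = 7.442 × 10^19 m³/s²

Vis-viva: v = √(GM · (2/r − 1/a)).
2/r − 1/a = 2/1.071e+12 − 1/8.837e+11 = 7.35808e-13 m⁻¹.
v = √(7.442e+19 · 7.35808e-13) m/s ≈ 7400 m/s = 7.4 km/s.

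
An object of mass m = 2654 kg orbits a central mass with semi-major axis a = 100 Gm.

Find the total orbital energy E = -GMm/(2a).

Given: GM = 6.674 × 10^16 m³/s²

Convert to SI: a = 100 Gm = 1e+11 m.
E = −GMm / (2a).
E = −6.674e+16 · 2654 / (2 · 1e+11) J ≈ -8.856e+08 J = -885.6 MJ.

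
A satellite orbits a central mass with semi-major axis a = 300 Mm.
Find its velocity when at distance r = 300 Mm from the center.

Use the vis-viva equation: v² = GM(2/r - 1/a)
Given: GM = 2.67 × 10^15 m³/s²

Convert to SI: a = 300 Mm = 3e+08 m; r = 300 Mm = 3e+08 m.
Vis-viva: v = √(GM · (2/r − 1/a)).
2/r − 1/a = 2/3e+08 − 1/3e+08 = 3.33333e-09 m⁻¹.
v = √(2.67e+15 · 3.33333e-09) m/s ≈ 2983 m/s = 2.983 km/s.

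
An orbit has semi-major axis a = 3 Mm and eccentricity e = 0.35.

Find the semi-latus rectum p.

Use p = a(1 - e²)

Convert to SI: a = 3 Mm = 3e+06 m.
p = a (1 − e²).
p = 3e+06 · (1 − (0.35)²) = 3e+06 · 0.8775 ≈ 2.632e+06 m = 2.632 Mm.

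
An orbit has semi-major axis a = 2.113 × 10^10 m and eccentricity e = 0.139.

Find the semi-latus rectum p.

p = a (1 − e²).
p = 2.113e+10 · (1 − (0.139)²) = 2.113e+10 · 0.980679 ≈ 2.072e+10 m = 2.072 × 10^10 m.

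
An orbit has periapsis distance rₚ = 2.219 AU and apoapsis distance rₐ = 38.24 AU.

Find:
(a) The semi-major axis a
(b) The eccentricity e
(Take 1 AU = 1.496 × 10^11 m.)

Convert to SI: rₚ = 2.219 AU = 3.31962e+11 m; rₐ = 38.24 AU = 5.7207e+12 m.
(a) a = (rₚ + rₐ) / 2 = (3.31962e+11 + 5.7207e+12) / 2 ≈ 3.026e+12 m = 20.23 AU.
(b) e = (rₐ − rₚ) / (rₐ + rₚ) = (5.7207e+12 − 3.31962e+11) / (5.7207e+12 + 3.31962e+11) ≈ 0.8903.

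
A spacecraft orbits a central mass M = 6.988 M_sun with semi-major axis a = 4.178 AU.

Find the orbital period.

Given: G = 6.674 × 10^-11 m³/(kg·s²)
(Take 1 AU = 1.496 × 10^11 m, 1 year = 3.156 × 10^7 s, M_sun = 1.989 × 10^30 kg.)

Convert to SI: a = 4.178 AU = 6.25029e+11 m; M = 6.988 M_sun = 1.38991e+31 kg.
GM = G · M = 6.674e-11 · 1.38991e+31 = 9.27628e+20 m³/s².
Kepler's third law: T = 2π √(a³ / GM).
Substituting a = 6.25029e+11 m and GM = 9.27628e+20 m³/s²:
T = 2π √((6.25029e+11)³ / 9.27628e+20) s
T ≈ 1.019e+08 s = 3.23 years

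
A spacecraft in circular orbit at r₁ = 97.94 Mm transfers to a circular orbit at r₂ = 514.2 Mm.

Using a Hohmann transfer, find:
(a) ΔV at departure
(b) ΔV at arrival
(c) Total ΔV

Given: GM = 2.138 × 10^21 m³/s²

Convert to SI: r₁ = 97.94 Mm = 9.794e+07 m; r₂ = 514.2 Mm = 5.142e+08 m.
Transfer semi-major axis: a_t = (r₁ + r₂)/2 = (9.794e+07 + 5.142e+08)/2 = 3.0607e+08 m.
Circular speeds: v₁ = √(GM/r₁) = 4.67223e+06 m/s, v₂ = √(GM/r₂) = 2.0391e+06 m/s.
Transfer speeds (vis-viva v² = GM(2/r − 1/a_t)): v₁ᵗ = 6.05591e+06 m/s, v₂ᵗ = 1.15347e+06 m/s.
(a) ΔV₁ = |v₁ᵗ − v₁| ≈ 1.384e+06 m/s = 1384 km/s.
(b) ΔV₂ = |v₂ − v₂ᵗ| ≈ 8.856e+05 m/s = 885.6 km/s.
(c) ΔV_total = ΔV₁ + ΔV₂ ≈ 2.269e+06 m/s = 2269 km/s.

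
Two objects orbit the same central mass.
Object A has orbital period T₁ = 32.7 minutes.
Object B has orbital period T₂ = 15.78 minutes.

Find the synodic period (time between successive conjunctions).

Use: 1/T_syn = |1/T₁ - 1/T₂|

Convert to SI: T₁ = 32.7 minutes = 1962 s; T₂ = 15.78 minutes = 946.8 s.
T_syn = |T₁ · T₂ / (T₁ − T₂)|.
T_syn = |1962 · 946.8 / (1962 − 946.8)| s ≈ 1830 s = 30.5 minutes.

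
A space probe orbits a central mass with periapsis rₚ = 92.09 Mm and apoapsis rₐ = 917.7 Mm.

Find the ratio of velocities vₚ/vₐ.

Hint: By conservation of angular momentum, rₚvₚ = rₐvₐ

Convert to SI: rₚ = 92.09 Mm = 9.209e+07 m; rₐ = 917.7 Mm = 9.177e+08 m.
Conservation of angular momentum gives rₚvₚ = rₐvₐ, so vₚ/vₐ = rₐ/rₚ.
vₚ/vₐ = 9.177e+08 / 9.209e+07 ≈ 9.965.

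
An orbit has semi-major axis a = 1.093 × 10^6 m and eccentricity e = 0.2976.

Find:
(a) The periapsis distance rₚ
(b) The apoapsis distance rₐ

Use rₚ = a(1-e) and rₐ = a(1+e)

(a) rₚ = a(1 − e) = 1.093e+06 · (1 − 0.2976) = 1.093e+06 · 0.7024 ≈ 7.677e+05 m = 7.677 × 10^5 m.
(b) rₐ = a(1 + e) = 1.093e+06 · (1 + 0.2976) = 1.093e+06 · 1.2976 ≈ 1.418e+06 m = 1.418 × 10^6 m.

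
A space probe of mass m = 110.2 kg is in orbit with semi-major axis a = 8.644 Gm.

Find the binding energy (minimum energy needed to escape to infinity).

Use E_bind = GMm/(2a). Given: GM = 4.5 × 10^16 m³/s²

Convert to SI: a = 8.644 Gm = 8.644e+09 m.
Total orbital energy is E = −GMm/(2a); binding energy is E_bind = −E = GMm/(2a).
E_bind = 4.5e+16 · 110.2 / (2 · 8.644e+09) J ≈ 2.868e+08 J = 286.8 MJ.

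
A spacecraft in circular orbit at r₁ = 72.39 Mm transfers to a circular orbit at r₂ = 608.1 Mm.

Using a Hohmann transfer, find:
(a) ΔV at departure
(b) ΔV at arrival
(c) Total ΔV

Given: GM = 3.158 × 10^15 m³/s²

Convert to SI: r₁ = 72.39 Mm = 7.239e+07 m; r₂ = 608.1 Mm = 6.081e+08 m.
Transfer semi-major axis: a_t = (r₁ + r₂)/2 = (7.239e+07 + 6.081e+08)/2 = 3.40245e+08 m.
Circular speeds: v₁ = √(GM/r₁) = 6604.91 m/s, v₂ = √(GM/r₂) = 2278.86 m/s.
Transfer speeds (vis-viva v² = GM(2/r − 1/a_t)): v₁ᵗ = 8829.95 m/s, v₂ᵗ = 1051.14 m/s.
(a) ΔV₁ = |v₁ᵗ − v₁| ≈ 2225 m/s = 2.225 km/s.
(b) ΔV₂ = |v₂ − v₂ᵗ| ≈ 1228 m/s = 1.228 km/s.
(c) ΔV_total = ΔV₁ + ΔV₂ ≈ 3453 m/s = 3.453 km/s.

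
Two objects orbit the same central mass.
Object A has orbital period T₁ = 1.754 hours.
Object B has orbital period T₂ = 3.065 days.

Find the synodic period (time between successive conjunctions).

Convert to SI: T₁ = 1.754 hours = 6314.4 s; T₂ = 3.065 days = 264816 s.
T_syn = |T₁ · T₂ / (T₁ − T₂)|.
T_syn = |6314.4 · 264816 / (6314.4 − 264816)| s ≈ 6469 s = 1.797 hours.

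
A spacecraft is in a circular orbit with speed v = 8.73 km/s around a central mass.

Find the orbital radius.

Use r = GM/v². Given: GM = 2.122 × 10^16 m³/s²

Convert to SI: v = 8.73 km/s = 8730 m/s.
For a circular orbit, v² = GM / r, so r = GM / v².
r = 2.122e+16 / (8730)² m ≈ 2.784e+08 m = 278.4 Mm.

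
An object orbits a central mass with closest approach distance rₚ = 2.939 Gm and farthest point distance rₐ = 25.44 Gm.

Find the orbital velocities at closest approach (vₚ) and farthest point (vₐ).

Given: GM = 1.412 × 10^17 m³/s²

Convert to SI: rₚ = 2.939 Gm = 2.939e+09 m; rₐ = 25.44 Gm = 2.544e+10 m.
Use the vis-viva equation v² = GM(2/r − 1/a) with a = (rₚ + rₐ)/2 = (2.939e+09 + 2.544e+10)/2 = 1.41895e+10 m.
vₚ = √(GM · (2/rₚ − 1/a)) = √(1.412e+17 · (2/2.939e+09 − 1/1.41895e+10)) m/s ≈ 9281 m/s = 9.281 km/s.
vₐ = √(GM · (2/rₐ − 1/a)) = √(1.412e+17 · (2/2.544e+10 − 1/1.41895e+10)) m/s ≈ 1072 m/s = 1.072 km/s.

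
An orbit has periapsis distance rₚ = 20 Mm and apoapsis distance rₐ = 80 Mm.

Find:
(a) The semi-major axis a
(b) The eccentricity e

Convert to SI: rₚ = 20 Mm = 2e+07 m; rₐ = 80 Mm = 8e+07 m.
(a) a = (rₚ + rₐ) / 2 = (2e+07 + 8e+07) / 2 ≈ 5e+07 m = 50 Mm.
(b) e = (rₐ − rₚ) / (rₐ + rₚ) = (8e+07 − 2e+07) / (8e+07 + 2e+07) ≈ 0.6.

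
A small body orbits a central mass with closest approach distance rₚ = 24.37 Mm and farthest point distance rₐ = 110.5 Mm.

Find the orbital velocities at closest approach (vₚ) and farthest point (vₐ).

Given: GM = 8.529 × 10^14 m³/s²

Convert to SI: rₚ = 24.37 Mm = 2.437e+07 m; rₐ = 110.5 Mm = 1.105e+08 m.
Use the vis-viva equation v² = GM(2/r − 1/a) with a = (rₚ + rₐ)/2 = (2.437e+07 + 1.105e+08)/2 = 6.7435e+07 m.
vₚ = √(GM · (2/rₚ − 1/a)) = √(8.529e+14 · (2/2.437e+07 − 1/6.7435e+07)) m/s ≈ 7573 m/s = 7.573 km/s.
vₐ = √(GM · (2/rₐ − 1/a)) = √(8.529e+14 · (2/1.105e+08 − 1/6.7435e+07)) m/s ≈ 1670 m/s = 1.67 km/s.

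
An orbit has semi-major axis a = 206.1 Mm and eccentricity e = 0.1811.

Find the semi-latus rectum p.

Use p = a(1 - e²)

Convert to SI: a = 206.1 Mm = 2.061e+08 m.
p = a (1 − e²).
p = 2.061e+08 · (1 − (0.1811)²) = 2.061e+08 · 0.967203 ≈ 1.993e+08 m = 199.3 Mm.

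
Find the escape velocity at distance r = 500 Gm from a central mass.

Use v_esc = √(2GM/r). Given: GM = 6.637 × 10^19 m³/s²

Convert to SI: r = 500 Gm = 5e+11 m.
Escape velocity comes from setting total energy to zero: ½v² − GM/r = 0 ⇒ v_esc = √(2GM / r).
v_esc = √(2 · 6.637e+19 / 5e+11) m/s ≈ 1.629e+04 m/s = 16.29 km/s.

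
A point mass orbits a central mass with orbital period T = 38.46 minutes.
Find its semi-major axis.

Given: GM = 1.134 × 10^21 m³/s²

Convert to SI: T = 38.46 minutes = 2307.6 s.
Invert Kepler's third law: a = (GM · T² / (4π²))^(1/3).
Substituting T = 2307.6 s and GM = 1.134e+21 m³/s²:
a = (1.134e+21 · (2307.6)² / (4π²))^(1/3) m
a ≈ 5.348e+08 m = 534.8 Mm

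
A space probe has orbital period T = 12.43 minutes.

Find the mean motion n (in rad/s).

Convert to SI: T = 12.43 minutes = 745.8 s.
n = 2π / T.
n = 2π / 745.8 s ≈ 0.008425 rad/s.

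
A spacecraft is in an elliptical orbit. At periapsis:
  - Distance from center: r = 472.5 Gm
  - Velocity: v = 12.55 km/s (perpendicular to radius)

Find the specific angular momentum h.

Convert to SI: r = 472.5 Gm = 4.725e+11 m; v = 12.55 km/s = 12550 m/s.
With v perpendicular to r, h = r · v.
h = 4.725e+11 · 12550 m²/s ≈ 5.93e+15 m²/s.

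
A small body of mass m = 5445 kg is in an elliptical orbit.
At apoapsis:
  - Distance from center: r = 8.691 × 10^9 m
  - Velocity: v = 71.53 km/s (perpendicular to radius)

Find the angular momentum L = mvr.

Convert to SI: v = 71.53 km/s = 71530 m/s.
Since v is perpendicular to r, L = m · v · r.
L = 5445 · 71530 · 8.691e+09 kg·m²/s ≈ 3.385e+18 kg·m²/s.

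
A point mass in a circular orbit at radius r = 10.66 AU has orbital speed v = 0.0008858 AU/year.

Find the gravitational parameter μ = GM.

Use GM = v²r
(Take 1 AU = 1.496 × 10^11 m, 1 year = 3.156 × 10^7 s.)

Convert to SI: r = 10.66 AU = 1.59474e+12 m; v = 0.0008858 AU/year = 4.19885 m/s.
For a circular orbit v² = GM/r, so GM = v² · r.
GM = (4.19885)² · 1.59474e+12 m³/s² ≈ 2.812e+13 m³/s² = 2.812 × 10^13 m³/s².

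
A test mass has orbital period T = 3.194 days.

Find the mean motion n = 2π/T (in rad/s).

Convert to SI: T = 3.194 days = 275962 s.
n = 2π / T.
n = 2π / 275962 s ≈ 2.277e-05 rad/s.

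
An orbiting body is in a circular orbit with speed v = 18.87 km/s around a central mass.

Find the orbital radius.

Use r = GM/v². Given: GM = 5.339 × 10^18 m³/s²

Convert to SI: v = 18.87 km/s = 18870 m/s.
For a circular orbit, v² = GM / r, so r = GM / v².
r = 5.339e+18 / (18870)² m ≈ 1.499e+10 m = 14.99 Gm.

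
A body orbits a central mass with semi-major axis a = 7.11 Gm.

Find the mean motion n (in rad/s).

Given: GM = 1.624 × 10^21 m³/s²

Convert to SI: a = 7.11 Gm = 7.11e+09 m.
n = √(GM / a³).
n = √(1.624e+21 / (7.11e+09)³) rad/s ≈ 6.722e-05 rad/s.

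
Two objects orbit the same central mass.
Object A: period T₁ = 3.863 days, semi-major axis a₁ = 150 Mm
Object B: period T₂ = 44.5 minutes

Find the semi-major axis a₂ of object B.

Convert to SI: T₁ = 3.863 days = 333763 s; a₁ = 150 Mm = 1.5e+08 m; T₂ = 44.5 minutes = 2670 s.
Kepler's third law: (T₁/T₂)² = (a₁/a₂)³ ⇒ a₂ = a₁ · (T₂/T₁)^(2/3).
T₂/T₁ = 2670 / 333763 = 0.00799968.
a₂ = 1.5e+08 · (0.00799968)^(2/3) m ≈ 6e+06 m = 6 Mm.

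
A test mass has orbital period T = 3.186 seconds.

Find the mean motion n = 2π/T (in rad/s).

n = 2π / T.
n = 2π / 3.186 s ≈ 1.972 rad/s.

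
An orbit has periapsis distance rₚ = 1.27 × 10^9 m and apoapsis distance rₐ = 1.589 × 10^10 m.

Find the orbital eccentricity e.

e = (rₐ − rₚ) / (rₐ + rₚ).
e = (1.589e+10 − 1.27e+09) / (1.589e+10 + 1.27e+09) = 1.462e+10 / 1.716e+10 ≈ 0.852.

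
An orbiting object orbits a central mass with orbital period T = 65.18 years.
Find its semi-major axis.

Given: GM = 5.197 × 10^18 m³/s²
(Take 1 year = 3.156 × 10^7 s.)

Convert to SI: T = 65.18 years = 2.05708e+09 s.
Invert Kepler's third law: a = (GM · T² / (4π²))^(1/3).
Substituting T = 2.05708e+09 s and GM = 5.197e+18 m³/s²:
a = (5.197e+18 · (2.05708e+09)² / (4π²))^(1/3) m
a ≈ 8.228e+11 m = 822.8 Gm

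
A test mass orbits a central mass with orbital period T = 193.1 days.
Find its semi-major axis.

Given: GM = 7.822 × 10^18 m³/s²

Convert to SI: T = 193.1 days = 1.66838e+07 s.
Invert Kepler's third law: a = (GM · T² / (4π²))^(1/3).
Substituting T = 1.66838e+07 s and GM = 7.822e+18 m³/s²:
a = (7.822e+18 · (1.66838e+07)² / (4π²))^(1/3) m
a ≈ 3.806e+10 m = 38.06 Gm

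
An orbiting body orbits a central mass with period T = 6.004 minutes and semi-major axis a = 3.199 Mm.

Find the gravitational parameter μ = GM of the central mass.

Convert to SI: T = 6.004 minutes = 360.24 s; a = 3.199 Mm = 3.199e+06 m.
GM = 4π² · a³ / T².
GM = 4π² · (3.199e+06)³ / (360.24)² m³/s² ≈ 9.959e+15 m³/s² = 9.959 × 10^15 m³/s².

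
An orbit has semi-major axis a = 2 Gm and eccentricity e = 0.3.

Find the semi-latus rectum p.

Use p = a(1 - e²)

Convert to SI: a = 2 Gm = 2e+09 m.
p = a (1 − e²).
p = 2e+09 · (1 − (0.3)²) = 2e+09 · 0.91 ≈ 1.82e+09 m = 1.82 Gm.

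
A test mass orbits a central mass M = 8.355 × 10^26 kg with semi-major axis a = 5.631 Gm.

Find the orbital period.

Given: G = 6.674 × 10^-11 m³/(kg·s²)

Convert to SI: a = 5.631 Gm = 5.631e+09 m.
GM = G · M = 6.674e-11 · 8.355e+26 = 5.57613e+16 m³/s².
Kepler's third law: T = 2π √(a³ / GM).
Substituting a = 5.631e+09 m and GM = 5.57613e+16 m³/s²:
T = 2π √((5.631e+09)³ / 5.57613e+16) s
T ≈ 1.124e+07 s = 130.1 days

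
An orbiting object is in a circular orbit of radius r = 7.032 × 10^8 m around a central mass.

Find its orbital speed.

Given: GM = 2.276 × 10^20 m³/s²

For a circular orbit, gravity supplies the centripetal force, so v = √(GM / r).
v = √(2.276e+20 / 7.032e+08) m/s ≈ 5.689e+05 m/s = 568.9 km/s.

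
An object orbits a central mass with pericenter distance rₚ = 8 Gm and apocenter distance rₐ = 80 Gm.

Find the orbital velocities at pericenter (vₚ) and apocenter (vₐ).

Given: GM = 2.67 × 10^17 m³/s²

Convert to SI: rₚ = 8 Gm = 8e+09 m; rₐ = 80 Gm = 8e+10 m.
Use the vis-viva equation v² = GM(2/r − 1/a) with a = (rₚ + rₐ)/2 = (8e+09 + 8e+10)/2 = 4.4e+10 m.
vₚ = √(GM · (2/rₚ − 1/a)) = √(2.67e+17 · (2/8e+09 − 1/4.4e+10)) m/s ≈ 7790 m/s = 7.79 km/s.
vₐ = √(GM · (2/rₐ − 1/a)) = √(2.67e+17 · (2/8e+10 − 1/4.4e+10)) m/s ≈ 779 m/s = 779 m/s.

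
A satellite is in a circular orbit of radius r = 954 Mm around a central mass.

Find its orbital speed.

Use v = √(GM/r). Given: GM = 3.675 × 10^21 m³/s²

Convert to SI: r = 954 Mm = 9.54e+08 m.
For a circular orbit, gravity supplies the centripetal force, so v = √(GM / r).
v = √(3.675e+21 / 9.54e+08) m/s ≈ 1.963e+06 m/s = 1963 km/s.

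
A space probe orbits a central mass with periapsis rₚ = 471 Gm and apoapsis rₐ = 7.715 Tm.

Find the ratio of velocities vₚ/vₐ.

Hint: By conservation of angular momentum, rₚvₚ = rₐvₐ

Convert to SI: rₚ = 471 Gm = 4.71e+11 m; rₐ = 7.715 Tm = 7.715e+12 m.
Conservation of angular momentum gives rₚvₚ = rₐvₐ, so vₚ/vₐ = rₐ/rₚ.
vₚ/vₐ = 7.715e+12 / 4.71e+11 ≈ 16.38.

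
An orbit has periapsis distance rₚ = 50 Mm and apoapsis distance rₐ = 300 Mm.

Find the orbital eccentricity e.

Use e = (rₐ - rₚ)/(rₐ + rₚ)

Convert to SI: rₚ = 50 Mm = 5e+07 m; rₐ = 300 Mm = 3e+08 m.
e = (rₐ − rₚ) / (rₐ + rₚ).
e = (3e+08 − 5e+07) / (3e+08 + 5e+07) = 2.5e+08 / 3.5e+08 ≈ 0.7143.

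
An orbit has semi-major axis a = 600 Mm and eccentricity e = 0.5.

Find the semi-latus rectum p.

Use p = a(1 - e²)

Convert to SI: a = 600 Mm = 6e+08 m.
p = a (1 − e²).
p = 6e+08 · (1 − (0.5)²) = 6e+08 · 0.75 ≈ 4.5e+08 m = 450 Mm.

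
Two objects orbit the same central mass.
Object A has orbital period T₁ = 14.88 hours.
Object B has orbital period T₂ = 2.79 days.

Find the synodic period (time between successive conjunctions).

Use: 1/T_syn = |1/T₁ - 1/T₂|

Convert to SI: T₁ = 14.88 hours = 53568 s; T₂ = 2.79 days = 241056 s.
T_syn = |T₁ · T₂ / (T₁ − T₂)|.
T_syn = |53568 · 241056 / (53568 − 241056)| s ≈ 6.887e+04 s = 19.13 hours.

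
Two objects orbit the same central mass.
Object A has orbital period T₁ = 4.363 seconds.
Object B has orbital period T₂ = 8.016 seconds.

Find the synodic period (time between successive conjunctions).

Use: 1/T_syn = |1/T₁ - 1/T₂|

T_syn = |T₁ · T₂ / (T₁ − T₂)|.
T_syn = |4.363 · 8.016 / (4.363 − 8.016)| s ≈ 9.574 s = 9.574 seconds.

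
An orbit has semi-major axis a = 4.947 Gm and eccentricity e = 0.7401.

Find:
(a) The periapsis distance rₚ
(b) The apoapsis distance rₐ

Convert to SI: a = 4.947 Gm = 4.947e+09 m.
(a) rₚ = a(1 − e) = 4.947e+09 · (1 − 0.7401) = 4.947e+09 · 0.2599 ≈ 1.286e+09 m = 1.286 Gm.
(b) rₐ = a(1 + e) = 4.947e+09 · (1 + 0.7401) = 4.947e+09 · 1.7401 ≈ 8.608e+09 m = 8.608 Gm.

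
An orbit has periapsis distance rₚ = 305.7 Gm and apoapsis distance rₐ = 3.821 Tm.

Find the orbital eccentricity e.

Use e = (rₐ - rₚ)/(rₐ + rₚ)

Convert to SI: rₚ = 305.7 Gm = 3.057e+11 m; rₐ = 3.821 Tm = 3.821e+12 m.
e = (rₐ − rₚ) / (rₐ + rₚ).
e = (3.821e+12 − 3.057e+11) / (3.821e+12 + 3.057e+11) = 3.5153e+12 / 4.1267e+12 ≈ 0.8518.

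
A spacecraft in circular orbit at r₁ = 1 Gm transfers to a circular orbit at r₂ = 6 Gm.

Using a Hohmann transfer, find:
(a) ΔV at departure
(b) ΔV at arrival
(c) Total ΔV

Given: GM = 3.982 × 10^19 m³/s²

Convert to SI: r₁ = 1 Gm = 1e+09 m; r₂ = 6 Gm = 6e+09 m.
Transfer semi-major axis: a_t = (r₁ + r₂)/2 = (1e+09 + 6e+09)/2 = 3.5e+09 m.
Circular speeds: v₁ = √(GM/r₁) = 199549 m/s, v₂ = √(GM/r₂) = 81465.7 m/s.
Transfer speeds (vis-viva v² = GM(2/r − 1/a_t)): v₁ᵗ = 261272 m/s, v₂ᵗ = 43545.3 m/s.
(a) ΔV₁ = |v₁ᵗ − v₁| ≈ 6.172e+04 m/s = 61.72 km/s.
(b) ΔV₂ = |v₂ − v₂ᵗ| ≈ 3.792e+04 m/s = 37.92 km/s.
(c) ΔV_total = ΔV₁ + ΔV₂ ≈ 9.964e+04 m/s = 99.64 km/s.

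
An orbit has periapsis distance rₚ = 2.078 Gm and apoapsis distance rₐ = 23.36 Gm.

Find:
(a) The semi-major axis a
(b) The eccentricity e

Convert to SI: rₚ = 2.078 Gm = 2.078e+09 m; rₐ = 23.36 Gm = 2.336e+10 m.
(a) a = (rₚ + rₐ) / 2 = (2.078e+09 + 2.336e+10) / 2 ≈ 1.272e+10 m = 12.72 Gm.
(b) e = (rₐ − rₚ) / (rₐ + rₚ) = (2.336e+10 − 2.078e+09) / (2.336e+10 + 2.078e+09) ≈ 0.8366.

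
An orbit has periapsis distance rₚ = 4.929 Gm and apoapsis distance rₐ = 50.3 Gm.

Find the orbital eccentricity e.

Convert to SI: rₚ = 4.929 Gm = 4.929e+09 m; rₐ = 50.3 Gm = 5.03e+10 m.
e = (rₐ − rₚ) / (rₐ + rₚ).
e = (5.03e+10 − 4.929e+09) / (5.03e+10 + 4.929e+09) = 4.5371e+10 / 5.5229e+10 ≈ 0.8215.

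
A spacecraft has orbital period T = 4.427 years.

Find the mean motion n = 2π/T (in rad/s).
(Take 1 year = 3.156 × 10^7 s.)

Convert to SI: T = 4.427 years = 1.39716e+08 s.
n = 2π / T.
n = 2π / 1.39716e+08 s ≈ 4.497e-08 rad/s.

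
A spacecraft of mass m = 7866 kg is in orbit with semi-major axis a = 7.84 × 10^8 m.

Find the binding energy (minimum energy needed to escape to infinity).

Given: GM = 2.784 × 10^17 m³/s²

Total orbital energy is E = −GMm/(2a); binding energy is E_bind = −E = GMm/(2a).
E_bind = 2.784e+17 · 7866 / (2 · 7.84e+08) J ≈ 1.397e+12 J = 1.397 TJ.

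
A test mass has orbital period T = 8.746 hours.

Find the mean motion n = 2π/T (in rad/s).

Convert to SI: T = 8.746 hours = 31485.6 s.
n = 2π / T.
n = 2π / 31485.6 s ≈ 0.0001996 rad/s.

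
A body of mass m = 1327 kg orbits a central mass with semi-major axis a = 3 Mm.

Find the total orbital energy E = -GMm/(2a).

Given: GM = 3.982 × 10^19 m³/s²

Convert to SI: a = 3 Mm = 3e+06 m.
E = −GMm / (2a).
E = −3.982e+19 · 1327 / (2 · 3e+06) J ≈ -8.807e+15 J = -8.807 PJ.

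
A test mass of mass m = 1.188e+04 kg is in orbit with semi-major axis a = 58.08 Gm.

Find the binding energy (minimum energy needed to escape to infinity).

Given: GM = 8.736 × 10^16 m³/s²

Convert to SI: a = 58.08 Gm = 5.808e+10 m.
Total orbital energy is E = −GMm/(2a); binding energy is E_bind = −E = GMm/(2a).
E_bind = 8.736e+16 · 1.188e+04 / (2 · 5.808e+10) J ≈ 8.935e+09 J = 8.935 GJ.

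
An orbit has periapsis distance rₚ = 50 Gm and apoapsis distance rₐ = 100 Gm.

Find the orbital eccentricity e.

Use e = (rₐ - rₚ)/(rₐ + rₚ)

Convert to SI: rₚ = 50 Gm = 5e+10 m; rₐ = 100 Gm = 1e+11 m.
e = (rₐ − rₚ) / (rₐ + rₚ).
e = (1e+11 − 5e+10) / (1e+11 + 5e+10) = 5e+10 / 1.5e+11 ≈ 0.3333.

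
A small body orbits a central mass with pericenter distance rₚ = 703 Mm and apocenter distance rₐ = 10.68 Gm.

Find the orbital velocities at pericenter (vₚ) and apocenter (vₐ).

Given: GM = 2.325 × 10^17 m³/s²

Convert to SI: rₚ = 703 Mm = 7.03e+08 m; rₐ = 10.68 Gm = 1.068e+10 m.
Use the vis-viva equation v² = GM(2/r − 1/a) with a = (rₚ + rₐ)/2 = (7.03e+08 + 1.068e+10)/2 = 5.6915e+09 m.
vₚ = √(GM · (2/rₚ − 1/a)) = √(2.325e+17 · (2/7.03e+08 − 1/5.6915e+09)) m/s ≈ 2.491e+04 m/s = 24.91 km/s.
vₐ = √(GM · (2/rₐ − 1/a)) = √(2.325e+17 · (2/1.068e+10 − 1/5.6915e+09)) m/s ≈ 1640 m/s = 1.64 km/s.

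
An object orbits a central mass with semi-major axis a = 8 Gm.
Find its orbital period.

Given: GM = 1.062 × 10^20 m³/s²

Convert to SI: a = 8 Gm = 8e+09 m.
Kepler's third law: T = 2π √(a³ / GM).
Substituting a = 8e+09 m and GM = 1.062e+20 m³/s²:
T = 2π √((8e+09)³ / 1.062e+20) s
T ≈ 4.363e+05 s = 5.049 days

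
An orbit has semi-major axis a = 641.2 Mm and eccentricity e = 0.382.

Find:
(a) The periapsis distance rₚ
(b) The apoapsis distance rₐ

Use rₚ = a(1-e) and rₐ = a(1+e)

Convert to SI: a = 641.2 Mm = 6.412e+08 m.
(a) rₚ = a(1 − e) = 6.412e+08 · (1 − 0.382) = 6.412e+08 · 0.618 ≈ 3.963e+08 m = 396.3 Mm.
(b) rₐ = a(1 + e) = 6.412e+08 · (1 + 0.382) = 6.412e+08 · 1.382 ≈ 8.861e+08 m = 886.1 Mm.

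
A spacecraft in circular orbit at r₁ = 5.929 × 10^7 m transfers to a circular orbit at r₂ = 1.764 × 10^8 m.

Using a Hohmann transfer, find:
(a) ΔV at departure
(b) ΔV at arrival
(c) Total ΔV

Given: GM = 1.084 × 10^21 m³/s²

Transfer semi-major axis: a_t = (r₁ + r₂)/2 = (5.929e+07 + 1.764e+08)/2 = 1.17845e+08 m.
Circular speeds: v₁ = √(GM/r₁) = 4.27586e+06 m/s, v₂ = √(GM/r₂) = 2.47894e+06 m/s.
Transfer speeds (vis-viva v² = GM(2/r − 1/a_t)): v₁ᵗ = 5.2314e+06 m/s, v₂ᵗ = 1.75833e+06 m/s.
(a) ΔV₁ = |v₁ᵗ − v₁| ≈ 9.555e+05 m/s = 955.5 km/s.
(b) ΔV₂ = |v₂ − v₂ᵗ| ≈ 7.206e+05 m/s = 720.6 km/s.
(c) ΔV_total = ΔV₁ + ΔV₂ ≈ 1.676e+06 m/s = 1676 km/s.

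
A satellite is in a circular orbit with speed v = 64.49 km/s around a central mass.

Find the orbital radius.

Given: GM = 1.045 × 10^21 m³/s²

Convert to SI: v = 64.49 km/s = 64490 m/s.
For a circular orbit, v² = GM / r, so r = GM / v².
r = 1.045e+21 / (64490)² m ≈ 2.513e+11 m = 251.3 Gm.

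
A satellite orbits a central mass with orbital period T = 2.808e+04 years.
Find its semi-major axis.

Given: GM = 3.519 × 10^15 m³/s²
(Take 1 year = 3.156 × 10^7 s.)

Convert to SI: T = 2.808e+04 years = 8.86205e+11 s.
Invert Kepler's third law: a = (GM · T² / (4π²))^(1/3).
Substituting T = 8.86205e+11 s and GM = 3.519e+15 m³/s²:
a = (3.519e+15 · (8.86205e+11)² / (4π²))^(1/3) m
a ≈ 4.121e+12 m = 4.121 Tm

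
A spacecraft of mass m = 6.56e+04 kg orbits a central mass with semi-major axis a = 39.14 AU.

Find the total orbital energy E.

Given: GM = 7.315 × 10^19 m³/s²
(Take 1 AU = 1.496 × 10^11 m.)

Convert to SI: a = 39.14 AU = 5.85534e+12 m.
E = −GMm / (2a).
E = −7.315e+19 · 6.56e+04 / (2 · 5.85534e+12) J ≈ -4.098e+11 J = -409.8 GJ.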